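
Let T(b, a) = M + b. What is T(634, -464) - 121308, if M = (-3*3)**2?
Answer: -120593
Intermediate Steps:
M = 81 (M = (-9)**2 = 81)
T(b, a) = 81 + b
T(634, -464) - 121308 = (81 + 634) - 121308 = 715 - 121308 = -120593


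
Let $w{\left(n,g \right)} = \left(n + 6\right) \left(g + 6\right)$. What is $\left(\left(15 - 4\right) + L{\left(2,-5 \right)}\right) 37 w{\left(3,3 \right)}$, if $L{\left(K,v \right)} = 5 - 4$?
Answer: $35964$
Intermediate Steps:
$L{\left(K,v \right)} = 1$ ($L{\left(K,v \right)} = 5 - 4 = 1$)
$w{\left(n,g \right)} = \left(6 + g\right) \left(6 + n\right)$ ($w{\left(n,g \right)} = \left(6 + n\right) \left(6 + g\right) = \left(6 + g\right) \left(6 + n\right)$)
$\left(\left(15 - 4\right) + L{\left(2,-5 \right)}\right) 37 w{\left(3,3 \right)} = \left(\left(15 - 4\right) + 1\right) 37 \left(36 + 6 \cdot 3 + 6 \cdot 3 + 3 \cdot 3\right) = \left(11 + 1\right) 37 \left(36 + 18 + 18 + 9\right) = 12 \cdot 37 \cdot 81 = 444 \cdot 81 = 35964$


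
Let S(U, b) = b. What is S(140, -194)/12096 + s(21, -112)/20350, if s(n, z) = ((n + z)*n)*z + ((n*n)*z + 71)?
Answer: 497099089/61538400 ≈ 8.0779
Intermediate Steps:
s(n, z) = 71 + z*n² + n*z*(n + z) (s(n, z) = (n*(n + z))*z + (n²*z + 71) = n*z*(n + z) + (z*n² + 71) = n*z*(n + z) + (71 + z*n²) = 71 + z*n² + n*z*(n + z))
S(140, -194)/12096 + s(21, -112)/20350 = -194/12096 + (71 + 21*(-112)² + 2*(-112)*21²)/20350 = -194*1/12096 + (71 + 21*12544 + 2*(-112)*441)*(1/20350) = -97/6048 + (71 + 263424 - 98784)*(1/20350) = -97/6048 + 164711*(1/20350) = -97/6048 + 164711/20350 = 497099089/61538400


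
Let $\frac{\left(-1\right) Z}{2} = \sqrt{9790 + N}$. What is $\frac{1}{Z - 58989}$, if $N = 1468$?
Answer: $- \frac{58989}{3479657089} + \frac{2 \sqrt{11258}}{3479657089} \approx -1.6892 \cdot 10^{-5}$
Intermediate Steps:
$Z = - 2 \sqrt{11258}$ ($Z = - 2 \sqrt{9790 + 1468} = - 2 \sqrt{11258} \approx -212.21$)
$\frac{1}{Z - 58989} = \frac{1}{- 2 \sqrt{11258} - 58989} = \frac{1}{-58989 - 2 \sqrt{11258}}$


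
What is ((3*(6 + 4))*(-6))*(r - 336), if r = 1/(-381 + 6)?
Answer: 1512012/25 ≈ 60481.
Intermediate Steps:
r = -1/375 (r = 1/(-375) = -1/375 ≈ -0.0026667)
((3*(6 + 4))*(-6))*(r - 336) = ((3*(6 + 4))*(-6))*(-1/375 - 336) = ((3*10)*(-6))*(-126001/375) = (30*(-6))*(-126001/375) = -180*(-126001/375) = 1512012/25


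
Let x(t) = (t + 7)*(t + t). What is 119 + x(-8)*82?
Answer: 1431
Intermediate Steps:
x(t) = 2*t*(7 + t) (x(t) = (7 + t)*(2*t) = 2*t*(7 + t))
119 + x(-8)*82 = 119 + (2*(-8)*(7 - 8))*82 = 119 + (2*(-8)*(-1))*82 = 119 + 16*82 = 119 + 1312 = 1431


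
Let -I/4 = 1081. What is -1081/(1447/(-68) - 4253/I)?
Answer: 39731074/745953 ≈ 53.262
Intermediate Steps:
I = -4324 (I = -4*1081 = -4324)
-1081/(1447/(-68) - 4253/I) = -1081/(1447/(-68) - 4253/(-4324)) = -1081/(1447*(-1/68) - 4253*(-1/4324)) = -1081/(-1447/68 + 4253/4324) = -1081/(-745953/36754) = -1081*(-36754/745953) = 39731074/745953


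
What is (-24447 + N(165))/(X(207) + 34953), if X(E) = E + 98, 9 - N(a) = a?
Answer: -24603/35258 ≈ -0.69780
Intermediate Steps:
N(a) = 9 - a
X(E) = 98 + E
(-24447 + N(165))/(X(207) + 34953) = (-24447 + (9 - 1*165))/((98 + 207) + 34953) = (-24447 + (9 - 165))/(305 + 34953) = (-24447 - 156)/35258 = -24603*1/35258 = -24603/35258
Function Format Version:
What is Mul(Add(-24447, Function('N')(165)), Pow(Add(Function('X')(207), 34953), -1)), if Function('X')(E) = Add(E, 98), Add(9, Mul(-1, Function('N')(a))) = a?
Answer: Rational(-24603, 35258) ≈ -0.69780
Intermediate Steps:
Function('N')(a) = Add(9, Mul(-1, a))
Function('X')(E) = Add(98, E)
Mul(Add(-24447, Function('N')(165)), Pow(Add(Function('X')(207), 34953), -1)) = Mul(Add(-24447, Add(9, Mul(-1, 165))), Pow(Add(Add(98, 207), 34953), -1)) = Mul(Add(-24447, Add(9, -165)), Pow(Add(305, 34953), -1)) = Mul(Add(-24447, -156), Pow(35258, -1)) = Mul(-24603, Rational(1, 35258)) = Rational(-24603, 35258)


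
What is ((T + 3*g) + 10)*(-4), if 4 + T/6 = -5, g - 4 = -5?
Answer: 188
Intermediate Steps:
g = -1 (g = 4 - 5 = -1)
T = -54 (T = -24 + 6*(-5) = -24 - 30 = -54)
((T + 3*g) + 10)*(-4) = ((-54 + 3*(-1)) + 10)*(-4) = ((-54 - 3) + 10)*(-4) = (-57 + 10)*(-4) = -47*(-4) = 188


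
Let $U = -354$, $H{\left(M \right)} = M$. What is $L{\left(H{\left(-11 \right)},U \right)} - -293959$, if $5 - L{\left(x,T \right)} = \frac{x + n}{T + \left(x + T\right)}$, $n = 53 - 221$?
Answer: $\frac{211359937}{719} \approx 2.9396 \cdot 10^{5}$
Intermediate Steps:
$n = -168$
$L{\left(x,T \right)} = 5 - \frac{-168 + x}{x + 2 T}$ ($L{\left(x,T \right)} = 5 - \frac{x - 168}{T + \left(x + T\right)} = 5 - \frac{-168 + x}{T + \left(T + x\right)} = 5 - \frac{-168 + x}{x + 2 T}$)
$L{\left(H{\left(-11 \right)},U \right)} - -293959 = \frac{2 \left(84 + 2 \left(-11\right) + 5 \left(-354\right)\right)}{-11 + 2 \left(-354\right)} - -293959 = \frac{2 \left(84 - 22 - 1770\right)}{-11 - 708} + 293959 = 2 \frac{1}{-719} \left(-1708\right) + 293959 = 2 \left(- \frac{1}{719}\right) \left(-1708\right) + 293959 = \frac{3416}{719} + 293959 = \frac{211359937}{719}$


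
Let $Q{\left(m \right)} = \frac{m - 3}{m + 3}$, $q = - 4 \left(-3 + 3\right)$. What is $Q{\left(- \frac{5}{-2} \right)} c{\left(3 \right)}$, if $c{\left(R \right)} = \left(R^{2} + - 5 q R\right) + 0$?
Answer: $- \frac{9}{11} \approx -0.81818$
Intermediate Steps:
$q = 0$ ($q = \left(-4\right) 0 = 0$)
$Q{\left(m \right)} = \frac{-3 + m}{3 + m}$
$c{\left(R \right)} = R^{2}$ ($c{\left(R \right)} = \left(R^{2} + \left(-5\right) 0 R\right) + 0 = \left(R^{2} + 0 R\right) + 0 = \left(R^{2} + 0\right) + 0 = R^{2} + 0 = R^{2}$)
$Q{\left(- \frac{5}{-2} \right)} c{\left(3 \right)} = \frac{-3 - \frac{5}{-2}}{3 - \frac{5}{-2}} \cdot 3^{2} = \frac{-3 - - \frac{5}{2}}{3 - - \frac{5}{2}} \cdot 9 = \frac{-3 + \frac{5}{2}}{3 + \frac{5}{2}} \cdot 9 = \frac{1}{\frac{11}{2}} \left(- \frac{1}{2}\right) 9 = \frac{2}{11} \left(- \frac{1}{2}\right) 9 = \left(- \frac{1}{11}\right) 9 = - \frac{9}{11}$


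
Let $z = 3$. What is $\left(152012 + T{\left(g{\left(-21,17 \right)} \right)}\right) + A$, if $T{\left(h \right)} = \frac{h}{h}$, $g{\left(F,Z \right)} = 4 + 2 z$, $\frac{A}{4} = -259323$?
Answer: $-885279$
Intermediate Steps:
$A = -1037292$ ($A = 4 \left(-259323\right) = -1037292$)
$g{\left(F,Z \right)} = 10$ ($g{\left(F,Z \right)} = 4 + 2 \cdot 3 = 4 + 6 = 10$)
$T{\left(h \right)} = 1$
$\left(152012 + T{\left(g{\left(-21,17 \right)} \right)}\right) + A = \left(152012 + 1\right) - 1037292 = 152013 - 1037292 = -885279$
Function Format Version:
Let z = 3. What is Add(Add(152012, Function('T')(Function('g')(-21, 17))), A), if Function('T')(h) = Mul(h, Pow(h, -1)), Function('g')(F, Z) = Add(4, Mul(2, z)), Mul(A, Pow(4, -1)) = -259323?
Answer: -885279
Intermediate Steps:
A = -1037292 (A = Mul(4, -259323) = -1037292)
Function('g')(F, Z) = 10 (Function('g')(F, Z) = Add(4, Mul(2, 3)) = Add(4, 6) = 10)
Function('T')(h) = 1
Add(Add(152012, Function('T')(Function('g')(-21, 17))), A) = Add(Add(152012, 1), -1037292) = Add(152013, -1037292) = -885279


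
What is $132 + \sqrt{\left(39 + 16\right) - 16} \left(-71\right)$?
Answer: $132 - 71 \sqrt{39} \approx -311.4$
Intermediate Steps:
$132 + \sqrt{\left(39 + 16\right) - 16} \left(-71\right) = 132 + \sqrt{55 - 16} \left(-71\right) = 132 + \sqrt{39} \left(-71\right) = 132 - 71 \sqrt{39}$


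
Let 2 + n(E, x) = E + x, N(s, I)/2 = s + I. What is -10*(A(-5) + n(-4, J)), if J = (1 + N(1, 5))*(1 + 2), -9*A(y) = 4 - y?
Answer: -320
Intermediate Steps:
N(s, I) = 2*I + 2*s (N(s, I) = 2*(s + I) = 2*(I + s) = 2*I + 2*s)
A(y) = -4/9 + y/9 (A(y) = -(4 - y)/9 = -4/9 + y/9)
J = 39 (J = (1 + (2*5 + 2*1))*(1 + 2) = (1 + (10 + 2))*3 = (1 + 12)*3 = 13*3 = 39)
n(E, x) = -2 + E + x (n(E, x) = -2 + (E + x) = -2 + E + x)
-10*(A(-5) + n(-4, J)) = -10*((-4/9 + (⅑)*(-5)) + (-2 - 4 + 39)) = -10*((-4/9 - 5/9) + 33) = -10*(-1 + 33) = -10*32 = -320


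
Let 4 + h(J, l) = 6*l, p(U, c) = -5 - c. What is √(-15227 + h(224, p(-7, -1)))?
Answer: 3*I*√1695 ≈ 123.51*I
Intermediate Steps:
h(J, l) = -4 + 6*l
√(-15227 + h(224, p(-7, -1))) = √(-15227 + (-4 + 6*(-5 - 1*(-1)))) = √(-15227 + (-4 + 6*(-5 + 1))) = √(-15227 + (-4 + 6*(-4))) = √(-15227 + (-4 - 24)) = √(-15227 - 28) = √(-15255) = 3*I*√1695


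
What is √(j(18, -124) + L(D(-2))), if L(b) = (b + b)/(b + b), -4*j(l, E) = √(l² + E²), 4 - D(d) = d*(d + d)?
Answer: √(4 - 10*√157)/2 ≈ 5.5068*I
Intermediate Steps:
D(d) = 4 - 2*d² (D(d) = 4 - d*(d + d) = 4 - d*2*d = 4 - 2*d²)
j(l, E) = -√(E² + l²)/4 (j(l, E) = -√(l² + E²)/4 = -√(E² + l²)/4)
L(b) = 1 (L(b) = (2*b)/((2*b)) = (2*b)*(1/(2*b)) = 1)
√(j(18, -124) + L(D(-2))) = √(-√((-124)² + 18²)/4 + 1) = √(-√(15376 + 324)/4 + 1) = √(-5*√157/2 + 1) = √(1 - 5*√157/2)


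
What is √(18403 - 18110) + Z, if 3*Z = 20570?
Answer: 20570/3 + √293 ≈ 6873.8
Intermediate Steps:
Z = 20570/3 (Z = (⅓)*20570 = 20570/3 ≈ 6856.7)
√(18403 - 18110) + Z = √(18403 - 18110) + 20570/3 = √293 + 20570/3 = 20570/3 + √293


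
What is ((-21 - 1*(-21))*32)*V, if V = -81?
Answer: 0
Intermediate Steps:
((-21 - 1*(-21))*32)*V = ((-21 - 1*(-21))*32)*(-81) = ((-21 + 21)*32)*(-81) = (0*32)*(-81) = 0*(-81) = 0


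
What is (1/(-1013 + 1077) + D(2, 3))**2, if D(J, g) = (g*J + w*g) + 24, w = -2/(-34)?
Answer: 1079056801/1183744 ≈ 911.56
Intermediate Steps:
w = 1/17 (w = -2*(-1/34) = 1/17 ≈ 0.058824)
D(J, g) = 24 + g/17 + J*g (D(J, g) = (g*J + g/17) + 24 = (J*g + g/17) + 24 = (g/17 + J*g) + 24 = 24 + g/17 + J*g)
(1/(-1013 + 1077) + D(2, 3))**2 = (1/(-1013 + 1077) + (24 + (1/17)*3 + 2*3))**2 = (1/64 + (24 + 3/17 + 6))**2 = (1/64 + 513/17)**2 = (32849/1088)**2 = 1079056801/1183744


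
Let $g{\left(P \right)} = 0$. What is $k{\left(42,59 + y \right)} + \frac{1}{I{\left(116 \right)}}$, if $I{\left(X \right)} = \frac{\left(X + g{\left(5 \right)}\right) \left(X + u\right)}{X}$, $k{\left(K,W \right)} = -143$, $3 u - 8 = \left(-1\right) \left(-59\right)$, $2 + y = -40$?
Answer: $- \frac{59342}{415} \approx -142.99$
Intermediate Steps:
$y = -42$ ($y = -2 - 40 = -42$)
$u = \frac{67}{3}$ ($u = \frac{8}{3} + \frac{\left(-1\right) \left(-59\right)}{3} = \frac{8}{3} + \frac{1}{3} \cdot 59 = \frac{8}{3} + \frac{59}{3} = \frac{67}{3} \approx 22.333$)
$I{\left(X \right)} = \frac{67}{3} + X$ ($I{\left(X \right)} = \frac{\left(X + 0\right) \left(X + \frac{67}{3}\right)}{X} = \frac{X \left(\frac{67}{3} + X\right)}{X} = \frac{67}{3} + X$)
$k{\left(42,59 + y \right)} + \frac{1}{I{\left(116 \right)}} = -143 + \frac{1}{\frac{67}{3} + 116} = -143 + \frac{1}{\frac{415}{3}} = -143 + \frac{3}{415} = - \frac{59342}{415}$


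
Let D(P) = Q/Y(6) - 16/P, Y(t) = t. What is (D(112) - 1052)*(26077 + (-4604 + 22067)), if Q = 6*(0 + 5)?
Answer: -45592600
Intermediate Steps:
Q = 30 (Q = 6*5 = 30)
D(P) = 5 - 16/P (D(P) = 30/6 - 16/P = 30*(⅙) - 16/P = 5 - 16/P)
(D(112) - 1052)*(26077 + (-4604 + 22067)) = ((5 - 16/112) - 1052)*(26077 + (-4604 + 22067)) = ((5 - 16*1/112) - 1052)*(26077 + 17463) = ((5 - ⅐) - 1052)*43540 = (34/7 - 1052)*43540 = -7330/7*43540 = -45592600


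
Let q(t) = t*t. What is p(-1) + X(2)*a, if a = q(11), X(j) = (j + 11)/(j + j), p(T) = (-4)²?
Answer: 1637/4 ≈ 409.25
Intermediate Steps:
p(T) = 16
q(t) = t²
X(j) = (11 + j)/(2*j) (X(j) = (11 + j)/((2*j)) = (11 + j)*(1/(2*j)) = (11 + j)/(2*j))
a = 121 (a = 11² = 121)
p(-1) + X(2)*a = 16 + ((½)*(11 + 2)/2)*121 = 16 + ((½)*(½)*13)*121 = 16 + (13/4)*121 = 16 + 1573/4 = 1637/4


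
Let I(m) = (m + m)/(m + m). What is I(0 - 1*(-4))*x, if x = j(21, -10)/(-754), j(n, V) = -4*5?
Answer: 10/377 ≈ 0.026525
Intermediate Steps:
j(n, V) = -20
I(m) = 1 (I(m) = (2*m)/((2*m)) = (2*m)*(1/(2*m)) = 1)
x = 10/377 (x = -20/(-754) = -20*(-1/754) = 10/377 ≈ 0.026525)
I(0 - 1*(-4))*x = 1*(10/377) = 10/377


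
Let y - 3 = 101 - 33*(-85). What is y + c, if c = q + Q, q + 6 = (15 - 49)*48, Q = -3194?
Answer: -1923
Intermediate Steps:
y = 2909 (y = 3 + (101 - 33*(-85)) = 3 + (101 + 2805) = 3 + 2906 = 2909)
q = -1638 (q = -6 + (15 - 49)*48 = -6 - 34*48 = -6 - 1632 = -1638)
c = -4832 (c = -1638 - 3194 = -4832)
y + c = 2909 - 4832 = -1923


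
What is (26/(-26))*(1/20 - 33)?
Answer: 659/20 ≈ 32.950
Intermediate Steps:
(26/(-26))*(1/20 - 33) = (26*(-1/26))*(1/20 - 33) = -1*(-659/20) = 659/20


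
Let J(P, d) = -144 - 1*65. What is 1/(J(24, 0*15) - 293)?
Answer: -1/502 ≈ -0.0019920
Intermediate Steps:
J(P, d) = -209 (J(P, d) = -144 - 65 = -209)
1/(J(24, 0*15) - 293) = 1/(-209 - 293) = 1/(-502) = -1/502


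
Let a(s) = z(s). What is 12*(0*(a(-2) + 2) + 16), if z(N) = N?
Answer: 192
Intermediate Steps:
a(s) = s
12*(0*(a(-2) + 2) + 16) = 12*(0*(-2 + 2) + 16) = 12*(0*0 + 16) = 12*(0 + 16) = 12*16 = 192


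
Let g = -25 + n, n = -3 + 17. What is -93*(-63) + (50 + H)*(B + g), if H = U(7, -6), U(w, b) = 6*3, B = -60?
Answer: 1031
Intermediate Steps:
U(w, b) = 18
H = 18
n = 14
g = -11 (g = -25 + 14 = -11)
-93*(-63) + (50 + H)*(B + g) = -93*(-63) + (50 + 18)*(-60 - 11) = 5859 + 68*(-71) = 5859 - 4828 = 1031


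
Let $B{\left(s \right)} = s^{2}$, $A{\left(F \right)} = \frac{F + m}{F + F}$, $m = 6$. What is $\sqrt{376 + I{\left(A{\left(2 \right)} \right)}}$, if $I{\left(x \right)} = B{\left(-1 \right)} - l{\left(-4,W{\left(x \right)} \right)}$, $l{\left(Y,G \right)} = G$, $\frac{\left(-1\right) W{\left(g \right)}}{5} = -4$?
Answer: $\sqrt{357} \approx 18.894$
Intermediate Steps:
$W{\left(g \right)} = 20$ ($W{\left(g \right)} = \left(-5\right) \left(-4\right) = 20$)
$A{\left(F \right)} = \frac{6 + F}{2 F}$ ($A{\left(F \right)} = \frac{F + 6}{F + F} = \frac{6 + F}{2 F}$)
$I{\left(x \right)} = -19$ ($I{\left(x \right)} = \left(-1\right)^{2} - 20 = 1 - 20 = -19$)
$\sqrt{376 + I{\left(A{\left(2 \right)} \right)}} = \sqrt{376 - 19} = \sqrt{357}$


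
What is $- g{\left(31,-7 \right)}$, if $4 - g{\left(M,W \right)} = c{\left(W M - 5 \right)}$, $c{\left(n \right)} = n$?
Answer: $-226$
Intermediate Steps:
$g{\left(M,W \right)} = 9 - M W$ ($g{\left(M,W \right)} = 4 - \left(W M - 5\right) = 4 - \left(M W - 5\right) = 4 - \left(-5 + M W\right) = 9 - M W$)
$- g{\left(31,-7 \right)} = - (9 - 31 \left(-7\right)) = - (9 + 217) = \left(-1\right) 226 = -226$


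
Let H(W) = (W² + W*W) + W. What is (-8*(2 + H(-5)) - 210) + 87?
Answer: -499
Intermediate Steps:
H(W) = W + 2*W² (H(W) = (W² + W²) + W = 2*W² + W = W + 2*W²)
(-8*(2 + H(-5)) - 210) + 87 = (-8*(2 - 5*(1 + 2*(-5))) - 210) + 87 = (-8*(2 - 5*(1 - 10)) - 210) + 87 = (-8*(2 - 5*(-9)) - 210) + 87 = (-8*(2 + 45) - 210) + 87 = (-8*47 - 210) + 87 = (-376 - 210) + 87 = -586 + 87 = -499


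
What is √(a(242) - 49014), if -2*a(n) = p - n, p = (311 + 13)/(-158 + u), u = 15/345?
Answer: I*√71701107191/1211 ≈ 221.12*I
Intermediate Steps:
u = 1/23 (u = 15*(1/345) = 1/23 ≈ 0.043478)
p = -2484/1211 (p = (311 + 13)/(-158 + 1/23) = 324/(-3633/23) = 324*(-23/3633) = -2484/1211 ≈ -2.0512)
a(n) = 1242/1211 + n/2 (a(n) = -(-2484/1211 - n)/2 = 1242/1211 + n/2)
√(a(242) - 49014) = √((1242/1211 + (½)*242) - 49014) = √((1242/1211 + 121) - 49014) = √(147773/1211 - 49014) = √(-59208181/1211) = I*√71701107191/1211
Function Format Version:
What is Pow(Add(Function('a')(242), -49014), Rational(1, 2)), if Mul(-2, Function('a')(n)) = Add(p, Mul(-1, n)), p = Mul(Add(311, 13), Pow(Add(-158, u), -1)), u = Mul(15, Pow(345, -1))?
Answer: Mul(Rational(1, 1211), I, Pow(71701107191, Rational(1, 2))) ≈ Mul(221.12, I)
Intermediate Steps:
u = Rational(1, 23) (u = Mul(15, Rational(1, 345)) = Rational(1, 23) ≈ 0.043478)
p = Rational(-2484, 1211) (p = Mul(Add(311, 13), Pow(Add(-158, Rational(1, 23)), -1)) = Mul(324, Pow(Rational(-3633, 23), -1)) = Mul(324, Rational(-23, 3633)) = Rational(-2484, 1211) ≈ -2.0512)
Function('a')(n) = Add(Rational(1242, 1211), Mul(Rational(1, 2), n)) (Function('a')(n) = Mul(Rational(-1, 2), Add(Rational(-2484, 1211), Mul(-1, n))) = Add(Rational(1242, 1211), Mul(Rational(1, 2), n)))
Pow(Add(Function('a')(242), -49014), Rational(1, 2)) = Pow(Add(Add(Rational(1242, 1211), Mul(Rational(1, 2), 242)), -49014), Rational(1, 2)) = Pow(Add(Add(Rational(1242, 1211), 121), -49014), Rational(1, 2)) = Pow(Add(Rational(147773, 1211), -49014), Rational(1, 2)) = Pow(Rational(-59208181, 1211), Rational(1, 2)) = Mul(Rational(1, 1211), I, Pow(71701107191, Rational(1, 2)))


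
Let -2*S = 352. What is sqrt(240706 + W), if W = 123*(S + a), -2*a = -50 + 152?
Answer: sqrt(212785) ≈ 461.29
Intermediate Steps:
a = -51 (a = -(-50 + 152)/2 = -1/2*102 = -51)
S = -176 (S = -1/2*352 = -176)
W = -27921 (W = 123*(-176 - 51) = 123*(-227) = -27921)
sqrt(240706 + W) = sqrt(240706 - 27921) = sqrt(212785)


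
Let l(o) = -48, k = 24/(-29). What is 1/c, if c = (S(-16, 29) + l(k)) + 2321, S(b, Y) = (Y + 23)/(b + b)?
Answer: 8/18171 ≈ 0.00044026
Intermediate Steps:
k = -24/29 (k = 24*(-1/29) = -24/29 ≈ -0.82759)
S(b, Y) = (23 + Y)/(2*b) (S(b, Y) = (23 + Y)/((2*b)) = (23 + Y)*(1/(2*b)) = (23 + Y)/(2*b))
c = 18171/8 (c = ((½)*(23 + 29)/(-16) - 48) + 2321 = ((½)*(-1/16)*52 - 48) + 2321 = (-13/8 - 48) + 2321 = -397/8 + 2321 = 18171/8 ≈ 2271.4)
1/c = 1/(18171/8) = 8/18171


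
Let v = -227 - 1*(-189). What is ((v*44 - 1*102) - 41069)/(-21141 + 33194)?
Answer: -42843/12053 ≈ -3.5546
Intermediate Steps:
v = -38 (v = -227 + 189 = -38)
((v*44 - 1*102) - 41069)/(-21141 + 33194) = ((-38*44 - 1*102) - 41069)/(-21141 + 33194) = ((-1672 - 102) - 41069)/12053 = (-1774 - 41069)*(1/12053) = -42843*1/12053 = -42843/12053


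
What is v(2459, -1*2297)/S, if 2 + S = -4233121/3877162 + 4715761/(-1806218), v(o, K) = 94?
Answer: -164570495142926/9983927070823 ≈ -16.484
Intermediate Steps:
S = -9983927070823/1750749948329 (S = -2 + (-4233121/3877162 + 4715761/(-1806218)) = -2 + (-4233121*1/3877162 + 4715761*(-1/1806218)) = -2 + (-4233121/3877162 - 4715761/1806218) = -2 - 6482427174165/1750749948329 = -9983927070823/1750749948329 ≈ -5.7027)
v(2459, -1*2297)/S = 94/(-9983927070823/1750749948329) = 94*(-1750749948329/9983927070823) = -164570495142926/9983927070823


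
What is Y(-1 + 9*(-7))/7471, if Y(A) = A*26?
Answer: -1664/7471 ≈ -0.22273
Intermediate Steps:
Y(A) = 26*A
Y(-1 + 9*(-7))/7471 = (26*(-1 + 9*(-7)))/7471 = (26*(-1 - 63))*(1/7471) = (26*(-64))*(1/7471) = -1664*1/7471 = -1664/7471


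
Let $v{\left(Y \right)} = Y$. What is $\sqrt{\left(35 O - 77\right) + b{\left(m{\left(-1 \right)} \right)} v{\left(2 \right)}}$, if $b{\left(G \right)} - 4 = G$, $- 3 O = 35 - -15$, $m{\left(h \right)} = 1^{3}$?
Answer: $\frac{i \sqrt{5853}}{3} \approx 25.502 i$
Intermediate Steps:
$m{\left(h \right)} = 1$
$O = - \frac{50}{3}$ ($O = - \frac{35 - -15}{3} = - \frac{35 + 15}{3} = \left(- \frac{1}{3}\right) 50 = - \frac{50}{3} \approx -16.667$)
$b{\left(G \right)} = 4 + G$
$\sqrt{\left(35 O - 77\right) + b{\left(m{\left(-1 \right)} \right)} v{\left(2 \right)}} = \sqrt{\left(35 \left(- \frac{50}{3}\right) - 77\right) + \left(4 + 1\right) 2} = \sqrt{\left(- \frac{1750}{3} - 77\right) + 5 \cdot 2} = \sqrt{- \frac{1981}{3} + 10} = \sqrt{- \frac{1951}{3}} = \frac{i \sqrt{5853}}{3}$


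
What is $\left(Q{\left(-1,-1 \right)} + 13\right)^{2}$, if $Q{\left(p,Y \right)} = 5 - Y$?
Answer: $361$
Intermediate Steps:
$\left(Q{\left(-1,-1 \right)} + 13\right)^{2} = \left(\left(5 - -1\right) + 13\right)^{2} = \left(\left(5 + 1\right) + 13\right)^{2} = \left(6 + 13\right)^{2} = 19^{2} = 361$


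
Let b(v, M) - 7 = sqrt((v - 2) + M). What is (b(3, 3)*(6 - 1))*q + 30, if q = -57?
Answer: -2535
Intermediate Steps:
b(v, M) = 7 + sqrt(-2 + M + v) (b(v, M) = 7 + sqrt((v - 2) + M) = 7 + sqrt((-2 + v) + M) = 7 + sqrt(-2 + M + v))
(b(3, 3)*(6 - 1))*q + 30 = ((7 + sqrt(-2 + 3 + 3))*(6 - 1))*(-57) + 30 = ((7 + sqrt(4))*5)*(-57) + 30 = ((7 + 2)*5)*(-57) + 30 = (9*5)*(-57) + 30 = 45*(-57) + 30 = -2565 + 30 = -2535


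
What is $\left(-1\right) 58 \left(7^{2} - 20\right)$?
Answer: $-1682$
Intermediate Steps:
$\left(-1\right) 58 \left(7^{2} - 20\right) = - 58 \left(49 - 20\right) = \left(-58\right) 29 = -1682$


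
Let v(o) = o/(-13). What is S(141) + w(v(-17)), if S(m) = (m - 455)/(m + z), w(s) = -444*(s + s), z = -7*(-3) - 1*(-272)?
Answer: -3277873/2821 ≈ -1162.0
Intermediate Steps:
v(o) = -o/13 (v(o) = o*(-1/13) = -o/13)
z = 293 (z = 21 + 272 = 293)
w(s) = -888*s
S(m) = (-455 + m)/(293 + m) (S(m) = (m - 455)/(m + 293) = (-455 + m)/(293 + m))
S(141) + w(v(-17)) = (-455 + 141)/(293 + 141) - (-888)*(-17)/13 = -314/434 - 888*17/13 = (1/434)*(-314) - 15096/13 = -157/217 - 15096/13 = -3277873/2821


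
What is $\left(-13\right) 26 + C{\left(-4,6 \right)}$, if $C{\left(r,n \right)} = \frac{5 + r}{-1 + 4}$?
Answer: $- \frac{1013}{3} \approx -337.67$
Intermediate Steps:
$C{\left(r,n \right)} = \frac{5}{3} + \frac{r}{3}$ ($C{\left(r,n \right)} = \frac{5 + r}{3} = \left(5 + r\right) \frac{1}{3} = \frac{5}{3} + \frac{r}{3}$)
$\left(-13\right) 26 + C{\left(-4,6 \right)} = \left(-13\right) 26 + \left(\frac{5}{3} + \frac{1}{3} \left(-4\right)\right) = -338 + \left(\frac{5}{3} - \frac{4}{3}\right) = -338 + \frac{1}{3} = - \frac{1013}{3}$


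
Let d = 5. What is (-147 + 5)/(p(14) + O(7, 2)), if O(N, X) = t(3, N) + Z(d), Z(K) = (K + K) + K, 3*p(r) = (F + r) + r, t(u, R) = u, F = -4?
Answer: -71/13 ≈ -5.4615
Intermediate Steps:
p(r) = -4/3 + 2*r/3 (p(r) = ((-4 + r) + r)/3 = (-4 + 2*r)/3 = -4/3 + 2*r/3)
Z(K) = 3*K (Z(K) = 2*K + K = 3*K)
O(N, X) = 18 (O(N, X) = 3 + 3*5 = 3 + 15 = 18)
(-147 + 5)/(p(14) + O(7, 2)) = (-147 + 5)/((-4/3 + (⅔)*14) + 18) = -142/((-4/3 + 28/3) + 18) = -142/(8 + 18) = -142/26 = -142*1/26 = -71/13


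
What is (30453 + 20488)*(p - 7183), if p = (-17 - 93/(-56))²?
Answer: -1109902864587/3136 ≈ -3.5392e+8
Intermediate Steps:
p = 737881/3136 (p = (-17 - 93*(-1/56))² = (-17 + 93/56)² = (-859/56)² = 737881/3136 ≈ 235.29)
(30453 + 20488)*(p - 7183) = (30453 + 20488)*(737881/3136 - 7183) = 50941*(-21788007/3136) = -1109902864587/3136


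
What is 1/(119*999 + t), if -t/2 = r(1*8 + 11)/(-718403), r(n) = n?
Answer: 718403/85404467081 ≈ 8.4118e-6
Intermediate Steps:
t = 38/718403 (t = -2*(1*8 + 11)/(-718403) = -2*(8 + 11)*(-1)/718403 = -38*(-1)/718403 = -2*(-19/718403) = 38/718403 ≈ 5.2895e-5)
1/(119*999 + t) = 1/(119*999 + 38/718403) = 1/(118881 + 38/718403) = 1/(85404467081/718403) = 718403/85404467081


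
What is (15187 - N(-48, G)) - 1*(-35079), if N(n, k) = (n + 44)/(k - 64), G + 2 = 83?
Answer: 854526/17 ≈ 50266.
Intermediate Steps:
G = 81 (G = -2 + 83 = 81)
N(n, k) = (44 + n)/(-64 + k)
(15187 - N(-48, G)) - 1*(-35079) = (15187 - (44 - 48)/(-64 + 81)) - 1*(-35079) = (15187 - (-4)/17) + 35079 = (15187 - 1*(-4/17)) + 35079 = (15187 + 4/17) + 35079 = 258183/17 + 35079 = 854526/17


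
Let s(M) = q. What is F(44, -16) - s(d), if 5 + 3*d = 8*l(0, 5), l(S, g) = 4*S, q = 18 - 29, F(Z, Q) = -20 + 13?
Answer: 4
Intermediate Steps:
F(Z, Q) = -7
q = -11
d = -5/3 (d = -5/3 + (8*(4*0))/3 = -5/3 + (8*0)/3 = -5/3 + (1/3)*0 = -5/3 + 0 = -5/3 ≈ -1.6667)
s(M) = -11
F(44, -16) - s(d) = -7 - 1*(-11) = -7 + 11 = 4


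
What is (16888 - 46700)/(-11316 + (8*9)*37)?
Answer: 7453/2163 ≈ 3.4457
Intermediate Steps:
(16888 - 46700)/(-11316 + (8*9)*37) = -29812/(-11316 + 72*37) = -29812/(-11316 + 2664) = -29812/(-8652) = -29812*(-1/8652) = 7453/2163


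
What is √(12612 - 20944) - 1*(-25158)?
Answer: 25158 + 2*I*√2083 ≈ 25158.0 + 91.28*I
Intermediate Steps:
√(12612 - 20944) - 1*(-25158) = √(-8332) + 25158 = 2*I*√2083 + 25158 = 25158 + 2*I*√2083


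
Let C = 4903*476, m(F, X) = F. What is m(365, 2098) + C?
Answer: 2334193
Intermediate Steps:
C = 2333828
m(365, 2098) + C = 365 + 2333828 = 2334193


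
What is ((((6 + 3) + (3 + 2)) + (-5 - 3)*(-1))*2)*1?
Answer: 44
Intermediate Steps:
((((6 + 3) + (3 + 2)) + (-5 - 3)*(-1))*2)*1 = (((9 + 5) - 8*(-1))*2)*1 = ((14 + 8)*2)*1 = (22*2)*1 = 44*1 = 44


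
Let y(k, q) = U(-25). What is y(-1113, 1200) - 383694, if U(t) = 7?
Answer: -383687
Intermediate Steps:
y(k, q) = 7
y(-1113, 1200) - 383694 = 7 - 383694 = -383687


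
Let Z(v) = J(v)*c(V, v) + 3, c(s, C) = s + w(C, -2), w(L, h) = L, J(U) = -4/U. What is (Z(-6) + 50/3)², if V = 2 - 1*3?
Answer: 225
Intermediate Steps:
V = -1 (V = 2 - 3 = -1)
c(s, C) = C + s (c(s, C) = s + C = C + s)
Z(v) = 3 - 4*(-1 + v)/v (Z(v) = (-4/v)*(v - 1) + 3 = (-4/v)*(-1 + v) + 3 = -4*(-1 + v)/v + 3 = 3 - 4*(-1 + v)/v)
(Z(-6) + 50/3)² = ((4 - 1*(-6))/(-6) + 50/3)² = (-(4 + 6)/6 + 50*(⅓))² = (-⅙*10 + 50/3)² = (-5/3 + 50/3)² = 15² = 225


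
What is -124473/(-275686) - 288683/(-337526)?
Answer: 30399683834/23262798209 ≈ 1.3068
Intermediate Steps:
-124473/(-275686) - 288683/(-337526) = -124473*(-1/275686) - 288683*(-1/337526) = 124473/275686 + 288683/337526 = 30399683834/23262798209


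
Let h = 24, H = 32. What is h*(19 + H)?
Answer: 1224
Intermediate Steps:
h*(19 + H) = 24*(19 + 32) = 24*51 = 1224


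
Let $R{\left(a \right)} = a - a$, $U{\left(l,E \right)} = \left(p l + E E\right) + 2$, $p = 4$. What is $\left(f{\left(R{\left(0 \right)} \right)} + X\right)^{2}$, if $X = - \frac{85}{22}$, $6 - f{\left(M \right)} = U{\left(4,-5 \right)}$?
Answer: $\frac{808201}{484} \approx 1669.8$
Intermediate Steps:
$U{\left(l,E \right)} = 2 + E^{2} + 4 l$ ($U{\left(l,E \right)} = \left(4 l + E E\right) + 2 = \left(4 l + E^{2}\right) + 2 = \left(E^{2} + 4 l\right) + 2 = 2 + E^{2} + 4 l$)
$R{\left(a \right)} = 0$
$f{\left(M \right)} = -37$ ($f{\left(M \right)} = 6 - \left(2 + \left(-5\right)^{2} + 4 \cdot 4\right) = 6 - \left(2 + 25 + 16\right) = 6 - 43 = -37$)
$X = - \frac{85}{22}$ ($X = \left(-85\right) \frac{1}{22} = - \frac{85}{22} \approx -3.8636$)
$\left(f{\left(R{\left(0 \right)} \right)} + X\right)^{2} = \left(-37 - \frac{85}{22}\right)^{2} = \left(- \frac{899}{22}\right)^{2} = \frac{808201}{484}$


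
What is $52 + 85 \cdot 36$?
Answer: $3112$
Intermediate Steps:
$52 + 85 \cdot 36 = 52 + 3060 = 3112$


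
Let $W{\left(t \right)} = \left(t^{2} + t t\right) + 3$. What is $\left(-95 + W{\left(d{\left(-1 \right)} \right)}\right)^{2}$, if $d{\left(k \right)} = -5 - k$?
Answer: $3600$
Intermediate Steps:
$W{\left(t \right)} = 3 + 2 t^{2}$ ($W{\left(t \right)} = \left(t^{2} + t^{2}\right) + 3 = 2 t^{2} + 3 = 3 + 2 t^{2}$)
$\left(-95 + W{\left(d{\left(-1 \right)} \right)}\right)^{2} = \left(-95 + \left(3 + 2 \left(-5 - -1\right)^{2}\right)\right)^{2} = \left(-95 + \left(3 + 2 \left(-5 + 1\right)^{2}\right)\right)^{2} = \left(-95 + \left(3 + 2 \left(-4\right)^{2}\right)\right)^{2} = \left(-95 + \left(3 + 2 \cdot 16\right)\right)^{2} = \left(-95 + \left(3 + 32\right)\right)^{2} = \left(-95 + 35\right)^{2} = \left(-60\right)^{2} = 3600$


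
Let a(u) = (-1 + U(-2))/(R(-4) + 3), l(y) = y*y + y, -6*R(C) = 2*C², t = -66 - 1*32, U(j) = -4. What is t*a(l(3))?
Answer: -210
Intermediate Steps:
t = -98 (t = -66 - 32 = -98)
R(C) = -C²/3
l(y) = y + y² (l(y) = y² + y = y + y²)
a(u) = 15/7 (a(u) = (-1 - 4)/(-⅓*(-4)² + 3) = -5/(-⅓*16 + 3) = -5/(-16/3 + 3) = -5/(-7/3) = -5*(-3/7) = 15/7)
t*a(l(3)) = -98*15/7 = -210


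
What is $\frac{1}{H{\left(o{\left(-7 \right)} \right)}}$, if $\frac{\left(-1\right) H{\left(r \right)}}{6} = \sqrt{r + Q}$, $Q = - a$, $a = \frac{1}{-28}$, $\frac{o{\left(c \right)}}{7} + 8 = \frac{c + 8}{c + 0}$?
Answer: $\frac{i \sqrt{11165}}{4785} \approx 0.022082 i$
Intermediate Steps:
$o{\left(c \right)} = -56 + \frac{7 \left(8 + c\right)}{c}$ ($o{\left(c \right)} = -56 + 7 \frac{c + 8}{c + 0} = -56 + 7 \frac{8 + c}{c} = -56 + \frac{7 \left(8 + c\right)}{c}$)
$a = - \frac{1}{28} \approx -0.035714$
$Q = \frac{1}{28}$ ($Q = \left(-1\right) \left(- \frac{1}{28}\right) = \frac{1}{28} \approx 0.035714$)
$H{\left(r \right)} = - 6 \sqrt{\frac{1}{28} + r}$ ($H{\left(r \right)} = - 6 \sqrt{r + \frac{1}{28}} = - 6 \sqrt{\frac{1}{28} + r}$)
$\frac{1}{H{\left(o{\left(-7 \right)} \right)}} = \frac{1}{\left(- \frac{3}{7}\right) \sqrt{7 + 196 \left(-49 + \frac{56}{-7}\right)}} = \frac{1}{\left(- \frac{3}{7}\right) \sqrt{7 + 196 \left(-49 + 56 \left(- \frac{1}{7}\right)\right)}} = \frac{1}{\left(- \frac{3}{7}\right) \sqrt{7 + 196 \left(-49 - 8\right)}} = \frac{1}{\left(- \frac{3}{7}\right) \sqrt{7 + 196 \left(-57\right)}} = \frac{1}{\left(- \frac{3}{7}\right) \sqrt{7 - 11172}} = \frac{1}{\left(- \frac{3}{7}\right) \sqrt{-11165}} = \frac{1}{\left(- \frac{3}{7}\right) i \sqrt{11165}} = \frac{i \sqrt{11165}}{4785}$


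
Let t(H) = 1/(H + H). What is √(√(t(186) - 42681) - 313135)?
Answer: √(-10833218460 + 186*I*√1476591783)/186 ≈ 0.1846 + 559.58*I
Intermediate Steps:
t(H) = 1/(2*H)
√(√(t(186) - 42681) - 313135) = √(√((½)/186 - 42681) - 313135) = √(√((½)*(1/186) - 42681) - 313135) = √(√(1/372 - 42681) - 313135) = √(√(-15877331/372) - 313135) = √(I*√1476591783/186 - 313135) = √(-313135 + I*√1476591783/186)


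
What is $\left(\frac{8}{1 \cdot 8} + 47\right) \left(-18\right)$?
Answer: $-864$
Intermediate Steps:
$\left(\frac{8}{1 \cdot 8} + 47\right) \left(-18\right) = \left(\frac{8}{8} + 47\right) \left(-18\right) = \left(8 \cdot \frac{1}{8} + 47\right) \left(-18\right) = \left(1 + 47\right) \left(-18\right) = 48 \left(-18\right) = -864$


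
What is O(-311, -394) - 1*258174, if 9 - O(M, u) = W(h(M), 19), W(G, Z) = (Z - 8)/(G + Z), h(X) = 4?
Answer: -5937806/23 ≈ -2.5817e+5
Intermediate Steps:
W(G, Z) = (-8 + Z)/(G + Z)
O(M, u) = 196/23 (O(M, u) = 9 - (-8 + 19)/(4 + 19) = 9 - 11/23 = 196/23)
O(-311, -394) - 1*258174 = 196/23 - 1*258174 = 196/23 - 258174 = -5937806/23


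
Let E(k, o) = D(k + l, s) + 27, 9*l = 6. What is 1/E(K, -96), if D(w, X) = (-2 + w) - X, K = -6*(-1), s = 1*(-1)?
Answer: 3/98 ≈ 0.030612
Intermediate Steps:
l = ⅔ (l = (⅑)*6 = ⅔ ≈ 0.66667)
s = -1
K = 6 (K = -3*(-2) = 6)
D(w, X) = -2 + w - X
E(k, o) = 80/3 + k (E(k, o) = (-2 + (k + ⅔) - 1*(-1)) + 27 = (-2 + (⅔ + k) + 1) + 27 = (-⅓ + k) + 27 = 80/3 + k)
1/E(K, -96) = 1/(80/3 + 6) = 1/(98/3) = 3/98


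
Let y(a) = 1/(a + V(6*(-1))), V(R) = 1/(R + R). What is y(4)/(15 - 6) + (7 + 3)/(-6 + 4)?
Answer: -701/141 ≈ -4.9716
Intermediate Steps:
V(R) = 1/(2*R)
y(a) = 1/(-1/12 + a) (y(a) = 1/(a + 1/(2*((6*(-1))))) = 1/(a + (1/2)/(-6)) = 1/(a + (1/2)*(-1/6)) = 1/(a - 1/12) = 1/(-1/12 + a))
y(4)/(15 - 6) + (7 + 3)/(-6 + 4) = (12/(-1 + 12*4))/(15 - 6) + (7 + 3)/(-6 + 4) = (12/(-1 + 48))/9 + 10/(-2) = (12/47)*(1/9) + 10*(-1/2) = (12*(1/47))*(1/9) - 5 = (12/47)*(1/9) - 5 = 4/141 - 5 = -701/141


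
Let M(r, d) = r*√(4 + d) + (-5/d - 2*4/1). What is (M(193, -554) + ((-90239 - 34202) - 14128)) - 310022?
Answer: -248523841/554 + 965*I*√22 ≈ -4.486e+5 + 4526.3*I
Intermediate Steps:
M(r, d) = -8 - 5/d + r*√(4 + d) (M(r, d) = r*√(4 + d) + (-5/d - 8*1) = r*√(4 + d) + (-5/d - 8) = r*√(4 + d) + (-8 - 5/d) = -8 - 5/d + r*√(4 + d))
(M(193, -554) + ((-90239 - 34202) - 14128)) - 310022 = ((-8 - 5/(-554) + 193*√(4 - 554)) + ((-90239 - 34202) - 14128)) - 310022 = ((-8 - 5*(-1/554) + 193*√(-550)) + (-124441 - 14128)) - 310022 = ((-8 + 5/554 + 193*(5*I*√22)) - 138569) - 310022 = ((-8 + 5/554 + 965*I*√22) - 138569) - 310022 = ((-4427/554 + 965*I*√22) - 138569) - 310022 = (-76771653/554 + 965*I*√22) - 310022 = -248523841/554 + 965*I*√22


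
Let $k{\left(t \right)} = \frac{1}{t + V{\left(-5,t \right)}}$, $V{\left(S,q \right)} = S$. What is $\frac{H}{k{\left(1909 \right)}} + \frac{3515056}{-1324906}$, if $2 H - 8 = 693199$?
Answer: $\frac{437174636288464}{662453} \approx 6.5993 \cdot 10^{8}$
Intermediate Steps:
$H = \frac{693207}{2}$ ($H = 4 + \frac{1}{2} \cdot 693199 = 4 + \frac{693199}{2} = \frac{693207}{2} \approx 3.466 \cdot 10^{5}$)
$k{\left(t \right)} = \frac{1}{-5 + t}$ ($k{\left(t \right)} = \frac{1}{t - 5} = \frac{1}{-5 + t}$)
$\frac{H}{k{\left(1909 \right)}} + \frac{3515056}{-1324906} = \frac{693207}{2 \frac{1}{-5 + 1909}} + \frac{3515056}{-1324906} = \frac{693207}{2 \cdot \frac{1}{1904}} + 3515056 \left(- \frac{1}{1324906}\right) = \frac{693207 \frac{1}{\frac{1}{1904}}}{2} - \frac{1757528}{662453} = \frac{693207}{2} \cdot 1904 - \frac{1757528}{662453} = 659933064 - \frac{1757528}{662453} = \frac{437174636288464}{662453}$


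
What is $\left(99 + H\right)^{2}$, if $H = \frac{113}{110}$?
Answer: $\frac{121066009}{12100} \approx 10005.0$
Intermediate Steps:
$H = \frac{113}{110}$ ($H = 113 \cdot \frac{1}{110} = \frac{113}{110} \approx 1.0273$)
$\left(99 + H\right)^{2} = \left(99 + \frac{113}{110}\right)^{2} = \left(\frac{11003}{110}\right)^{2} = \frac{121066009}{12100}$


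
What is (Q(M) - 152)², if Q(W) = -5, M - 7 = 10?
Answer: 24649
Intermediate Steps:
M = 17 (M = 7 + 10 = 17)
(Q(M) - 152)² = (-5 - 152)² = (-157)² = 24649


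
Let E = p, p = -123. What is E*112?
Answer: -13776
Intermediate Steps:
E = -123
E*112 = -123*112 = -13776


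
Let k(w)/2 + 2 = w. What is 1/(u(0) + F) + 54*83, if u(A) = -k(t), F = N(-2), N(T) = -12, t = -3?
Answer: 8963/2 ≈ 4481.5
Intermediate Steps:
k(w) = -4 + 2*w
F = -12
u(A) = 10 (u(A) = -(-4 + 2*(-3)) = -(-4 - 6) = -1*(-10) = 10)
1/(u(0) + F) + 54*83 = 1/(10 - 12) + 54*83 = 1/(-2) + 4482 = -½ + 4482 = 8963/2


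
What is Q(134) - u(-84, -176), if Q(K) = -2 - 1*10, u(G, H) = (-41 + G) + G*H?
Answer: -14671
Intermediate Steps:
u(G, H) = -41 + G + G*H
Q(K) = -12 (Q(K) = -2 - 10 = -12)
Q(134) - u(-84, -176) = -12 - (-41 - 84 - 84*(-176)) = -12 - (-41 - 84 + 14784) = -12 - 1*14659 = -12 - 14659 = -14671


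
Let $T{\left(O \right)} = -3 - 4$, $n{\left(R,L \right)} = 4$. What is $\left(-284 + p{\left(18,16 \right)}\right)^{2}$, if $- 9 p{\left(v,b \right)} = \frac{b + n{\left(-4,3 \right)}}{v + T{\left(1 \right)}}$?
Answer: $\frac{791634496}{9801} \approx 80771.0$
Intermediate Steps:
$T{\left(O \right)} = -7$
$p{\left(v,b \right)} = - \frac{4 + b}{9 \left(-7 + v\right)}$ ($p{\left(v,b \right)} = - \frac{\left(b + 4\right) \frac{1}{v - 7}}{9} = - \frac{\left(4 + b\right) \frac{1}{-7 + v}}{9} = - \frac{\frac{1}{-7 + v} \left(4 + b\right)}{9} = - \frac{4 + b}{9 \left(-7 + v\right)}$)
$\left(-284 + p{\left(18,16 \right)}\right)^{2} = \left(-284 + \frac{-4 - 16}{9 \left(-7 + 18\right)}\right)^{2} = \left(-284 + \frac{-4 - 16}{9 \cdot 11}\right)^{2} = \left(-284 + \frac{1}{9} \cdot \frac{1}{11} \left(-20\right)\right)^{2} = \left(-284 - \frac{20}{99}\right)^{2} = \left(- \frac{28136}{99}\right)^{2} = \frac{791634496}{9801}$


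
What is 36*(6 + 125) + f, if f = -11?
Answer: 4705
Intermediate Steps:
36*(6 + 125) + f = 36*(6 + 125) - 11 = 36*131 - 11 = 4716 - 11 = 4705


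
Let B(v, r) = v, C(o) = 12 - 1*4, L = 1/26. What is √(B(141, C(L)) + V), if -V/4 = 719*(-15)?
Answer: 3*√4809 ≈ 208.04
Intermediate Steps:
L = 1/26 ≈ 0.038462
C(o) = 8 (C(o) = 12 - 4 = 8)
V = 43140 (V = -2876*(-15) = -4*(-10785) = 43140)
√(B(141, C(L)) + V) = √(141 + 43140) = √43281 = 3*√4809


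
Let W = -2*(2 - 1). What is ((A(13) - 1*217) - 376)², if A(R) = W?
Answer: 354025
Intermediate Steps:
W = -2 (W = -2*1 = -2)
A(R) = -2
((A(13) - 1*217) - 376)² = ((-2 - 1*217) - 376)² = ((-2 - 217) - 376)² = (-219 - 376)² = (-595)² = 354025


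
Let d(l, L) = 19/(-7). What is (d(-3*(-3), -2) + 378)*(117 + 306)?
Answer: 1111221/7 ≈ 1.5875e+5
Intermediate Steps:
d(l, L) = -19/7 (d(l, L) = 19*(-1/7) = -19/7)
(d(-3*(-3), -2) + 378)*(117 + 306) = (-19/7 + 378)*(117 + 306) = (2627/7)*423 = 1111221/7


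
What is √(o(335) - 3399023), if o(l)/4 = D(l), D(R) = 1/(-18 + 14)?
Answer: 4*I*√212439 ≈ 1843.6*I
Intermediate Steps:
D(R) = -¼ (D(R) = 1/(-4) = -¼)
o(l) = -1 (o(l) = 4*(-¼) = -1)
√(o(335) - 3399023) = √(-1 - 3399023) = √(-3399024) = 4*I*√212439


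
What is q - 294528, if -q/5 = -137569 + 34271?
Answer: 221962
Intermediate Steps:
q = 516490 (q = -5*(-137569 + 34271) = -5*(-103298) = 516490)
q - 294528 = 516490 - 294528 = 221962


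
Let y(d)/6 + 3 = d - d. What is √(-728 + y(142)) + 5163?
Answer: 5163 + I*√746 ≈ 5163.0 + 27.313*I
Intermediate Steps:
y(d) = -18 (y(d) = -18 + 6*(d - d) = -18 + 6*0 = -18 + 0 = -18)
√(-728 + y(142)) + 5163 = √(-728 - 18) + 5163 = √(-746) + 5163 = I*√746 + 5163 = 5163 + I*√746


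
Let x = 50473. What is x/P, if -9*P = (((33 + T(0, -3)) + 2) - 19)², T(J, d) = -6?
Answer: -454257/100 ≈ -4542.6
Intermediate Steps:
P = -100/9 (P = -(((33 - 6) + 2) - 19)²/9 = -((27 + 2) - 19)²/9 = -(29 - 19)²/9 = -⅑*10² = -⅑*100 = -100/9 ≈ -11.111)
x/P = 50473/(-100/9) = 50473*(-9/100) = -454257/100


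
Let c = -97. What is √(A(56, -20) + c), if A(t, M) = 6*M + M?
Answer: I*√237 ≈ 15.395*I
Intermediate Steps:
A(t, M) = 7*M
√(A(56, -20) + c) = √(7*(-20) - 97) = √(-140 - 97) = √(-237) = I*√237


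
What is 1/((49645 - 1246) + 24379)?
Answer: 1/72778 ≈ 1.3740e-5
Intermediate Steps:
1/((49645 - 1246) + 24379) = 1/(48399 + 24379) = 1/72778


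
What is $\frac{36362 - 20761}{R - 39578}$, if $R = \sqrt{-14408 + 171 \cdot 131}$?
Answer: $- \frac{617456378}{1566410091} - \frac{15601 \sqrt{7993}}{1566410091} \approx -0.39508$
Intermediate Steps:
$R = \sqrt{7993}$ ($R = \sqrt{-14408 + 22401} = \sqrt{7993} \approx 89.404$)
$\frac{36362 - 20761}{R - 39578} = \frac{36362 - 20761}{\sqrt{7993} - 39578} = \frac{15601}{-39578 + \sqrt{7993}}$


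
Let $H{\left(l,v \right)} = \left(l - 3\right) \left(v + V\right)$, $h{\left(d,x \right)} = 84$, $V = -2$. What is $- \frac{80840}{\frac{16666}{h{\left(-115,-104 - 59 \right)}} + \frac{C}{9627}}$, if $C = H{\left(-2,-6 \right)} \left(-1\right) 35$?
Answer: $- \frac{3631817840}{8906999} \approx -407.75$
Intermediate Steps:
$H{\left(l,v \right)} = \left(-3 + l\right) \left(-2 + v\right)$ ($H{\left(l,v \right)} = \left(l - 3\right) \left(v - 2\right) = \left(-3 + l\right) \left(-2 + v\right)$)
$C = -1400$ ($C = \left(6 - -18 - -4 - -12\right) \left(-1\right) 35 = \left(6 + 18 + 4 + 12\right) \left(-1\right) 35 = 40 \left(-1\right) 35 = \left(-40\right) 35 = -1400$)
$- \frac{80840}{\frac{16666}{h{\left(-115,-104 - 59 \right)}} + \frac{C}{9627}} = - \frac{80840}{\frac{16666}{84} - \frac{1400}{9627}} = - \frac{80840}{16666 \cdot \frac{1}{84} - \frac{1400}{9627}} = - \frac{80840}{\frac{8333}{42} - \frac{1400}{9627}} = - \frac{80840}{\frac{8906999}{44926}} = \left(-80840\right) \frac{44926}{8906999} = - \frac{3631817840}{8906999}$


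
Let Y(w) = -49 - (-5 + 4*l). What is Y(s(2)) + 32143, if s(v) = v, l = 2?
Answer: 32091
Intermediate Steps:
Y(w) = -52 (Y(w) = -49 - (-5 + 4*2) = -49 - (-5 + 8) = -49 - 1*3 = -49 - 3 = -52)
Y(s(2)) + 32143 = -52 + 32143 = 32091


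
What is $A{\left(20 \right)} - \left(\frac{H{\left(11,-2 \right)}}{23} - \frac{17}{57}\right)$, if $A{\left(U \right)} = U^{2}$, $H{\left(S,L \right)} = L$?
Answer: $\frac{524905}{1311} \approx 400.39$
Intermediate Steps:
$A{\left(20 \right)} - \left(\frac{H{\left(11,-2 \right)}}{23} - \frac{17}{57}\right) = 20^{2} - \left(- \frac{2}{23} - \frac{17}{57}\right) = 400 - \left(\left(-2\right) \frac{1}{23} - \frac{17}{57}\right) = 400 - \left(- \frac{2}{23} - \frac{17}{57}\right) = 400 - - \frac{505}{1311} = 400 + \frac{505}{1311} = \frac{524905}{1311}$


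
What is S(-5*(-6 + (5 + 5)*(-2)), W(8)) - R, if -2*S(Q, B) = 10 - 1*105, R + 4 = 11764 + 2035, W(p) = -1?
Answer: -27495/2 ≈ -13748.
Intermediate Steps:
R = 13795 (R = -4 + (11764 + 2035) = -4 + 13799 = 13795)
S(Q, B) = 95/2 (S(Q, B) = -(10 - 1*105)/2 = -(10 - 105)/2 = -½*(-95) = 95/2)
S(-5*(-6 + (5 + 5)*(-2)), W(8)) - R = 95/2 - 1*13795 = 95/2 - 13795 = -27495/2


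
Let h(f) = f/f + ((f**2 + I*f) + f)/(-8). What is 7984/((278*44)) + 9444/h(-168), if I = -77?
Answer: -9327122/7833067 ≈ -1.1907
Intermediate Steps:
h(f) = 1 - f**2/8 + 19*f/2 (h(f) = f/f + ((f**2 - 77*f) + f)/(-8) = 1 + (f**2 - 76*f)*(-1/8) = 1 + (-f**2/8 + 19*f/2) = 1 - f**2/8 + 19*f/2)
7984/((278*44)) + 9444/h(-168) = 7984/((278*44)) + 9444/(1 - 1/8*(-168)**2 + (19/2)*(-168)) = 7984/12232 + 9444/(1 - 1/8*28224 - 1596) = 7984*(1/12232) + 9444/(1 - 3528 - 1596) = 998/1529 + 9444/(-5123) = 998/1529 + 9444*(-1/5123) = 998/1529 - 9444/5123 = -9327122/7833067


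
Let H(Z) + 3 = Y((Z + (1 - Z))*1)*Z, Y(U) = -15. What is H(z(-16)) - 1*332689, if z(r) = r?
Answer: -332452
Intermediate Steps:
H(Z) = -3 - 15*Z
H(z(-16)) - 1*332689 = (-3 - 15*(-16)) - 1*332689 = (-3 + 240) - 332689 = 237 - 332689 = -332452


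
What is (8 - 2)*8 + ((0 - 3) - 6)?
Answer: 39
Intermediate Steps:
(8 - 2)*8 + ((0 - 3) - 6) = 6*8 + (-3 - 6) = 48 - 9 = 39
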